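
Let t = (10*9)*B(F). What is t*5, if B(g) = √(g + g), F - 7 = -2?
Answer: 450*√10 ≈ 1423.0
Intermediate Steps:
F = 5 (F = 7 - 2 = 5)
B(g) = √2*√g (B(g) = √(2*g) = √2*√g)
t = 90*√10 (t = (10*9)*(√2*√5) = 90*√10 ≈ 284.60)
t*5 = (90*√10)*5 = 450*√10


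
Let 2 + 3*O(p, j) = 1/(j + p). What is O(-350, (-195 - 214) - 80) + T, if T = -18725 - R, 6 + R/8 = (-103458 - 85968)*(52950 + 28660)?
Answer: 311283501785272/2517 ≈ 1.2367e+11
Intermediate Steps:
O(p, j) = -⅔ + 1/(3*(j + p))
R = -123672446928 (R = -48 + 8*((-103458 - 85968)*(52950 + 28660)) = -48 + 8*(-189426*81610) = -48 + 8*(-15459055860) = -48 - 123672446880 = -123672446928)
T = 123672428203 (T = -18725 - 1*(-123672446928) = -18725 + 123672446928 = 123672428203)
O(-350, (-195 - 214) - 80) + T = (1 - 2*((-195 - 214) - 80) - 2*(-350))/(3*(((-195 - 214) - 80) - 350)) + 123672428203 = (1 - 2*(-409 - 80) + 700)/(3*((-409 - 80) - 350)) + 123672428203 = (1 - 2*(-489) + 700)/(3*(-489 - 350)) + 123672428203 = (⅓)*(1 + 978 + 700)/(-839) + 123672428203 = (⅓)*(-1/839)*1679 + 123672428203 = -1679/2517 + 123672428203 = 311283501785272/2517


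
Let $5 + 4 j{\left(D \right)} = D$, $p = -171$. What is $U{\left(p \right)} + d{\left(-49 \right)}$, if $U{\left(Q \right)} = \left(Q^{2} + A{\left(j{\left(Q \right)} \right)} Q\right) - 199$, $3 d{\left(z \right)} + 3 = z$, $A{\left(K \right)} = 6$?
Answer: $\frac{83996}{3} \approx 27999.0$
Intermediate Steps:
$j{\left(D \right)} = - \frac{5}{4} + \frac{D}{4}$
$d{\left(z \right)} = -1 + \frac{z}{3}$
$U{\left(Q \right)} = -199 + Q^{2} + 6 Q$ ($U{\left(Q \right)} = \left(Q^{2} + 6 Q\right) - 199 = -199 + Q^{2} + 6 Q$)
$U{\left(p \right)} + d{\left(-49 \right)} = \left(-199 + \left(-171\right)^{2} + 6 \left(-171\right)\right) + \left(-1 + \frac{1}{3} \left(-49\right)\right) = \left(-199 + 29241 - 1026\right) - \frac{52}{3} = 28016 - \frac{52}{3} = \frac{83996}{3}$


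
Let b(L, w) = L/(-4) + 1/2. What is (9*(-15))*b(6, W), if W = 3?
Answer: 135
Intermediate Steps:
b(L, w) = 1/2 - L/4 (b(L, w) = L*(-1/4) + 1*(1/2) = -L/4 + 1/2 = 1/2 - L/4)
(9*(-15))*b(6, W) = (9*(-15))*(1/2 - 1/4*6) = -135*(1/2 - 3/2) = -135*(-1) = 135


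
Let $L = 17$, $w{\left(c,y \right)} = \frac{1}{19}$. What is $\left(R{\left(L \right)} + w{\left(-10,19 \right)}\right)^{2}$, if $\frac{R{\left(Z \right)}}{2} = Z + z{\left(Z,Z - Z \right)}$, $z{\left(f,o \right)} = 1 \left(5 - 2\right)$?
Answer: $\frac{579121}{361} \approx 1604.2$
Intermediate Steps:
$w{\left(c,y \right)} = \frac{1}{19}$
$z{\left(f,o \right)} = 3$ ($z{\left(f,o \right)} = 1 \cdot 3 = 3$)
$R{\left(Z \right)} = 6 + 2 Z$ ($R{\left(Z \right)} = 2 \left(Z + 3\right) = 2 \left(3 + Z\right) = 6 + 2 Z$)
$\left(R{\left(L \right)} + w{\left(-10,19 \right)}\right)^{2} = \left(\left(6 + 2 \cdot 17\right) + \frac{1}{19}\right)^{2} = \left(\left(6 + 34\right) + \frac{1}{19}\right)^{2} = \left(40 + \frac{1}{19}\right)^{2} = \left(\frac{761}{19}\right)^{2} = \frac{579121}{361}$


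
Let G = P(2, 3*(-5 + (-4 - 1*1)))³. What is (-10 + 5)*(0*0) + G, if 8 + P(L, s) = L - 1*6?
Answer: -1728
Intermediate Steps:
P(L, s) = -14 + L (P(L, s) = -8 + (L - 1*6) = -8 + (L - 6) = -8 + (-6 + L) = -14 + L)
G = -1728 (G = (-14 + 2)³ = (-12)³ = -1728)
(-10 + 5)*(0*0) + G = (-10 + 5)*(0*0) - 1728 = -5*0 - 1728 = 0 - 1728 = -1728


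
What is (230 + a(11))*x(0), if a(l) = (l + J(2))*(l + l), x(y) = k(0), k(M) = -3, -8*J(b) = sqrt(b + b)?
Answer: -2799/2 ≈ -1399.5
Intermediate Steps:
J(b) = -sqrt(2)*sqrt(b)/8 (J(b) = -sqrt(b + b)/8 = -sqrt(2)*sqrt(b)/8)
x(y) = -3
a(l) = 2*l*(-1/4 + l) (a(l) = (l - sqrt(2)*sqrt(2)/8)*(l + l) = (l - 1/4)*(2*l) = (-1/4 + l)*(2*l) = 2*l*(-1/4 + l))
(230 + a(11))*x(0) = (230 + (1/2)*11*(-1 + 4*11))*(-3) = (230 + (1/2)*11*(-1 + 44))*(-3) = (230 + (1/2)*11*43)*(-3) = (230 + 473/2)*(-3) = (933/2)*(-3) = -2799/2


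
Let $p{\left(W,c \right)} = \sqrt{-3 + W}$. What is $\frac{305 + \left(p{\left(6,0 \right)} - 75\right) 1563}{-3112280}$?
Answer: $\frac{2923}{77807} - \frac{1563 \sqrt{3}}{3112280} \approx 0.036697$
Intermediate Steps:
$\frac{305 + \left(p{\left(6,0 \right)} - 75\right) 1563}{-3112280} = \frac{305 + \left(\sqrt{-3 + 6} - 75\right) 1563}{-3112280} = \left(305 + \left(\sqrt{3} - 75\right) 1563\right) \left(- \frac{1}{3112280}\right) = \left(305 + \left(-75 + \sqrt{3}\right) 1563\right) \left(- \frac{1}{3112280}\right) = \left(305 - \left(117225 - 1563 \sqrt{3}\right)\right) \left(- \frac{1}{3112280}\right) = \left(-116920 + 1563 \sqrt{3}\right) \left(- \frac{1}{3112280}\right) = \frac{2923}{77807} - \frac{1563 \sqrt{3}}{3112280}$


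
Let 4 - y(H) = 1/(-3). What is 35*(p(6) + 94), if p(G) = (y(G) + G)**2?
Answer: 63245/9 ≈ 7027.2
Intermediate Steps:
y(H) = 13/3 (y(H) = 4 - 1/(-3) = 4 - 1*(-1/3) = 4 + 1/3 = 13/3)
p(G) = (13/3 + G)**2
35*(p(6) + 94) = 35*((13 + 3*6)**2/9 + 94) = 35*((13 + 18)**2/9 + 94) = 35*((1/9)*31**2 + 94) = 35*((1/9)*961 + 94) = 35*(961/9 + 94) = 35*(1807/9) = 63245/9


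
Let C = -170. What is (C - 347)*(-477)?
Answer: 246609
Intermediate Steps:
(C - 347)*(-477) = (-170 - 347)*(-477) = -517*(-477) = 246609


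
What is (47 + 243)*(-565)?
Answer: -163850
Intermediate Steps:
(47 + 243)*(-565) = 290*(-565) = -163850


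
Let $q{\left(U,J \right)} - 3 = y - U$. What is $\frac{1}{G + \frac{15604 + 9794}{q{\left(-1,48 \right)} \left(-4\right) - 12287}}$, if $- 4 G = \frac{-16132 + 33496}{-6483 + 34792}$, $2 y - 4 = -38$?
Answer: $- \frac{346360615}{772104117} \approx -0.44859$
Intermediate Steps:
$y = -17$ ($y = 2 + \frac{1}{2} \left(-38\right) = 2 - 19 = -17$)
$G = - \frac{4341}{28309}$ ($G = - \frac{\left(-16132 + 33496\right) \frac{1}{-6483 + 34792}}{4} = - \frac{17364 \cdot \frac{1}{28309}}{4} = \left(- \frac{1}{4}\right) \frac{17364}{28309} = - \frac{4341}{28309} \approx -0.15334$)
$q{\left(U,J \right)} = -14 - U$ ($q{\left(U,J \right)} = 3 - \left(17 + U\right) = -14 - U$)
$\frac{1}{G + \frac{15604 + 9794}{q{\left(-1,48 \right)} \left(-4\right) - 12287}} = \frac{1}{- \frac{4341}{28309} + \frac{15604 + 9794}{\left(-14 - -1\right) \left(-4\right) - 12287}} = \frac{1}{- \frac{4341}{28309} + \frac{25398}{\left(-14 + 1\right) \left(-4\right) - 12287}} = \frac{1}{- \frac{4341}{28309} + \frac{25398}{\left(-13\right) \left(-4\right) - 12287}} = \frac{1}{- \frac{4341}{28309} + \frac{25398}{52 - 12287}} = \frac{1}{- \frac{4341}{28309} + \frac{25398}{-12235}} = \frac{1}{- \frac{4341}{28309} + 25398 \left(- \frac{1}{12235}\right)} = \frac{1}{- \frac{4341}{28309} - \frac{25398}{12235}} = \frac{1}{- \frac{772104117}{346360615}} = - \frac{346360615}{772104117}$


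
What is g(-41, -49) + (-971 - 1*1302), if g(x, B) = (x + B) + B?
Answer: -2412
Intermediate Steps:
g(x, B) = x + 2*B (g(x, B) = (B + x) + B = x + 2*B)
g(-41, -49) + (-971 - 1*1302) = (-41 + 2*(-49)) + (-971 - 1*1302) = (-41 - 98) + (-971 - 1302) = -139 - 2273 = -2412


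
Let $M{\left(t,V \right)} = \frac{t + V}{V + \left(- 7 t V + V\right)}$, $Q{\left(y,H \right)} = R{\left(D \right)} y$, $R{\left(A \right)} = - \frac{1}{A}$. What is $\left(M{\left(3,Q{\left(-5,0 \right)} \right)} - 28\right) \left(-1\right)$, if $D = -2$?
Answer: $\frac{2659}{95} \approx 27.989$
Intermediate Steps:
$Q{\left(y,H \right)} = \frac{y}{2}$ ($Q{\left(y,H \right)} = - \frac{1}{-2} y = \left(-1\right) \left(- \frac{1}{2}\right) y = \frac{y}{2}$)
$M{\left(t,V \right)} = \frac{V + t}{2 V - 7 V t}$ ($M{\left(t,V \right)} = \frac{V + t}{V - \left(- V + 7 V t\right)} = \frac{V + t}{2 V - 7 V t}$)
$\left(M{\left(3,Q{\left(-5,0 \right)} \right)} - 28\right) \left(-1\right) = \left(\frac{- \frac{-5}{2} - 3}{\frac{1}{2} \left(-5\right) \left(-2 + 7 \cdot 3\right)} - 28\right) \left(-1\right) = \left(\frac{\left(-1\right) \left(- \frac{5}{2}\right) - 3}{\left(- \frac{5}{2}\right) \left(-2 + 21\right)} - 28\right) \left(-1\right) = \left(- \frac{2 \left(\frac{5}{2} - 3\right)}{5 \cdot 19} - 28\right) \left(-1\right) = \left(\left(- \frac{2}{5}\right) \frac{1}{19} \left(- \frac{1}{2}\right) - 28\right) \left(-1\right) = \left(\frac{1}{95} - 28\right) \left(-1\right) = \left(- \frac{2659}{95}\right) \left(-1\right) = \frac{2659}{95}$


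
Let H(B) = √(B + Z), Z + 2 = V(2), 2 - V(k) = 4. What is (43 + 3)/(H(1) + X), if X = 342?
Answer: 5244/38989 - 46*I*√3/116967 ≈ 0.1345 - 0.00068117*I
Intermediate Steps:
V(k) = -2 (V(k) = 2 - 1*4 = 2 - 4 = -2)
Z = -4 (Z = -2 - 2 = -4)
H(B) = √(-4 + B) (H(B) = √(B - 4) = √(-4 + B))
(43 + 3)/(H(1) + X) = (43 + 3)/(√(-4 + 1) + 342) = 46/(√(-3) + 342) = 46/(I*√3 + 342) = 46/(342 + I*√3)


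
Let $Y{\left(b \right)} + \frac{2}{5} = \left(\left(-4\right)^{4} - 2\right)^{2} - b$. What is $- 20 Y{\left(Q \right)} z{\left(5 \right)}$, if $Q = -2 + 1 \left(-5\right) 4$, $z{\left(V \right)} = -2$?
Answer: $2581504$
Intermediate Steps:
$Q = -22$ ($Q = -2 - 20 = -22$)
$Y{\left(b \right)} = \frac{322578}{5} - b$ ($Y{\left(b \right)} = - \frac{2}{5} - \left(b - \left(\left(-4\right)^{4} - 2\right)^{2}\right) = - \frac{2}{5} - \left(b - \left(256 - 2\right)^{2}\right) = - \frac{2}{5} - \left(-64516 + b\right) = \frac{322578}{5} - b$)
$- 20 Y{\left(Q \right)} z{\left(5 \right)} = - 20 \left(\frac{322578}{5} - -22\right) \left(-2\right) = - 20 \left(\frac{322578}{5} + 22\right) \left(-2\right) = \left(-20\right) \frac{322688}{5} \left(-2\right) = \left(-1290752\right) \left(-2\right) = 2581504$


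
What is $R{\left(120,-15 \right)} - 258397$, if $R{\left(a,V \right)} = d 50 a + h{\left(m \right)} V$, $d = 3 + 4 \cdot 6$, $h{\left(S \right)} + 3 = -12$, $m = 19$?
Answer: $-96172$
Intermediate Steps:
$h{\left(S \right)} = -15$ ($h{\left(S \right)} = -3 - 12 = -15$)
$d = 27$ ($d = 3 + 24 = 27$)
$R{\left(a,V \right)} = - 15 V + 1350 a$ ($R{\left(a,V \right)} = 27 \cdot 50 a - 15 V = 1350 a - 15 V = - 15 V + 1350 a$)
$R{\left(120,-15 \right)} - 258397 = \left(\left(-15\right) \left(-15\right) + 1350 \cdot 120\right) - 258397 = \left(225 + 162000\right) - 258397 = 162225 - 258397 = -96172$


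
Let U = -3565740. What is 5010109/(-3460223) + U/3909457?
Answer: -2455773943141/1040584079147 ≈ -2.3600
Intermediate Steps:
5010109/(-3460223) + U/3909457 = 5010109/(-3460223) - 3565740/3909457 = 5010109*(-1/3460223) - 3565740*1/3909457 = -385393/266171 - 3565740/3909457 = -2455773943141/1040584079147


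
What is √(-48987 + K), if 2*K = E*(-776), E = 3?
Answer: I*√50151 ≈ 223.94*I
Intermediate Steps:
K = -1164 (K = (3*(-776))/2 = (½)*(-2328) = -1164)
√(-48987 + K) = √(-48987 - 1164) = √(-50151) = I*√50151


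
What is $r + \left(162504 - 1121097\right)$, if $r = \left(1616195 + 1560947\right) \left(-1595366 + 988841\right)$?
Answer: $-1927017010143$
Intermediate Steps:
$r = -1927016051550$ ($r = 3177142 \left(-606525\right) = -1927016051550$)
$r + \left(162504 - 1121097\right) = -1927016051550 + \left(162504 - 1121097\right) = -1927016051550 - 958593 = -1927017010143$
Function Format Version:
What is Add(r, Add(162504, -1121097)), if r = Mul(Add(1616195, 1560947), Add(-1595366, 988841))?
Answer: -1927017010143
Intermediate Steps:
r = -1927016051550 (r = Mul(3177142, -606525) = -1927016051550)
Add(r, Add(162504, -1121097)) = Add(-1927016051550, Add(162504, -1121097)) = Add(-1927016051550, -958593) = -1927017010143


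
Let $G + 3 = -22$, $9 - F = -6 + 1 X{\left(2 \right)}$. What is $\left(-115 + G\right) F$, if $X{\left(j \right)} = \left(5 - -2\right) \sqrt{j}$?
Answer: $-2100 + 980 \sqrt{2} \approx -714.07$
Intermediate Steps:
$X{\left(j \right)} = 7 \sqrt{j}$ ($X{\left(j \right)} = \left(5 + 2\right) \sqrt{j} = 7 \sqrt{j}$)
$F = 15 - 7 \sqrt{2}$ ($F = 9 - \left(-6 + 1 \cdot 7 \sqrt{2}\right) = 9 - \left(-6 + 7 \sqrt{2}\right) = 9 + \left(6 - 7 \sqrt{2}\right) = 15 - 7 \sqrt{2} \approx 5.1005$)
$G = -25$ ($G = -3 - 22 = -25$)
$\left(-115 + G\right) F = \left(-115 - 25\right) \left(15 - 7 \sqrt{2}\right) = - 140 \left(15 - 7 \sqrt{2}\right) = -2100 + 980 \sqrt{2}$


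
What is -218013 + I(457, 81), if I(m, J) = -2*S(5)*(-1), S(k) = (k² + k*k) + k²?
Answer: -217863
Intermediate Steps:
S(k) = 3*k² (S(k) = (k² + k²) + k² = 2*k² + k² = 3*k²)
I(m, J) = 150 (I(m, J) = -6*5²*(-1) = -6*25*(-1) = -2*75*(-1) = -150*(-1) = 150)
-218013 + I(457, 81) = -218013 + 150 = -217863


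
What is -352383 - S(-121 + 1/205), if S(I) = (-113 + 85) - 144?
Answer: -352211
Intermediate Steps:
S(I) = -172 (S(I) = -28 - 144 = -172)
-352383 - S(-121 + 1/205) = -352383 - 1*(-172) = -352383 + 172 = -352211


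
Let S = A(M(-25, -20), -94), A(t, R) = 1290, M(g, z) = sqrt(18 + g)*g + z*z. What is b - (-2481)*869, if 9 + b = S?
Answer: 2157270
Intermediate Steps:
M(g, z) = z**2 + g*sqrt(18 + g) (M(g, z) = g*sqrt(18 + g) + z**2 = z**2 + g*sqrt(18 + g))
S = 1290
b = 1281 (b = -9 + 1290 = 1281)
b - (-2481)*869 = 1281 - (-2481)*869 = 1281 - 1*(-2155989) = 1281 + 2155989 = 2157270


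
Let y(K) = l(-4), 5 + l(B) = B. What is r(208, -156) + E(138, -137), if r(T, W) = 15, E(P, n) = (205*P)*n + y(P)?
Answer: -3875724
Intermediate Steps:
l(B) = -5 + B
y(K) = -9 (y(K) = -5 - 4 = -9)
E(P, n) = -9 + 205*P*n (E(P, n) = (205*P)*n - 9 = 205*P*n - 9 = -9 + 205*P*n)
r(208, -156) + E(138, -137) = 15 + (-9 + 205*138*(-137)) = 15 + (-9 - 3875730) = 15 - 3875739 = -3875724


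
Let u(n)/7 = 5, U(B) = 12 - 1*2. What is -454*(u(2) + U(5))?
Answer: -20430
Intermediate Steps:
U(B) = 10 (U(B) = 12 - 2 = 10)
u(n) = 35 (u(n) = 7*5 = 35)
-454*(u(2) + U(5)) = -454*(35 + 10) = -454*45 = -20430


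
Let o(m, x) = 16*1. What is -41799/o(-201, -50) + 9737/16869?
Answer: -704951539/269904 ≈ -2611.9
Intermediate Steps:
o(m, x) = 16
-41799/o(-201, -50) + 9737/16869 = -41799/16 + 9737/16869 = -704951539/269904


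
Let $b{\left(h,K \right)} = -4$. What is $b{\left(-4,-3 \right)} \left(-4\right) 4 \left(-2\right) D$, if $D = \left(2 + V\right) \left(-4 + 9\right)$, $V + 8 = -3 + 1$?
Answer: $5120$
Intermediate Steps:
$V = -10$ ($V = -8 + \left(-3 + 1\right) = -8 - 2 = -10$)
$D = -40$ ($D = \left(2 - 10\right) \left(-4 + 9\right) = \left(-8\right) 5 = -40$)
$b{\left(-4,-3 \right)} \left(-4\right) 4 \left(-2\right) D = - 4 \left(-4\right) 4 \left(-2\right) \left(-40\right) = - 4 \left(\left(-16\right) \left(-2\right)\right) \left(-40\right) = \left(-4\right) 32 \left(-40\right) = \left(-128\right) \left(-40\right) = 5120$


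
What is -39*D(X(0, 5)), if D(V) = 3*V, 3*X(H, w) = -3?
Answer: 117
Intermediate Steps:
X(H, w) = -1 (X(H, w) = (⅓)*(-3) = -1)
-39*D(X(0, 5)) = -117*(-1) = -39*(-3) = 117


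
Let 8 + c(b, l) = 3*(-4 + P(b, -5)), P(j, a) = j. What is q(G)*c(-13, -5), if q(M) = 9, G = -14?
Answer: -531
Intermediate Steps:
c(b, l) = -20 + 3*b (c(b, l) = -8 + 3*(-4 + b) = -8 + (-12 + 3*b) = -20 + 3*b)
q(G)*c(-13, -5) = 9*(-20 + 3*(-13)) = 9*(-20 - 39) = 9*(-59) = -531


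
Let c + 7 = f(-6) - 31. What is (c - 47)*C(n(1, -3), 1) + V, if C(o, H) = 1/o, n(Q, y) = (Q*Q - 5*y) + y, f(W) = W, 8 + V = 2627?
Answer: 2612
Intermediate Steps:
V = 2619 (V = -8 + 2627 = 2619)
n(Q, y) = Q² - 4*y (n(Q, y) = (Q² - 5*y) + y = Q² - 4*y)
c = -44 (c = -7 + (-6 - 31) = -7 - 37 = -44)
(c - 47)*C(n(1, -3), 1) + V = (-44 - 47)/(1² - 4*(-3)) + 2619 = -91/(1 + 12) + 2619 = -91/13 + 2619 = -91*1/13 + 2619 = -7 + 2619 = 2612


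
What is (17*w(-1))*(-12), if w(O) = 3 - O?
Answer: -816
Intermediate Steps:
(17*w(-1))*(-12) = (17*(3 - 1*(-1)))*(-12) = (17*(3 + 1))*(-12) = (17*4)*(-12) = 68*(-12) = -816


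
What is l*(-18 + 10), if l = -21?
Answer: 168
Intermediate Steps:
l*(-18 + 10) = -21*(-18 + 10) = -21*(-8) = 168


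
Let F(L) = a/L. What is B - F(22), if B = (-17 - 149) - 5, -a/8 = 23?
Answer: -1789/11 ≈ -162.64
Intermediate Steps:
a = -184 (a = -8*23 = -184)
F(L) = -184/L
B = -171 (B = -166 - 5 = -171)
B - F(22) = -171 - (-184)/22 = -171 - 1*(-92/11) = -171 + 92/11 = -1789/11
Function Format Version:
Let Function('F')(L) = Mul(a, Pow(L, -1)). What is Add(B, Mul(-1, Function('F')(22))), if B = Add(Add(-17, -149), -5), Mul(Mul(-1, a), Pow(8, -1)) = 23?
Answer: Rational(-1789, 11) ≈ -162.64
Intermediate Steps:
a = -184 (a = Mul(-8, 23) = -184)
Function('F')(L) = Mul(-184, Pow(L, -1))
B = -171 (B = Add(-166, -5) = -171)
Add(B, Mul(-1, Function('F')(22))) = Add(-171, Mul(-1, Mul(-184, Pow(22, -1)))) = Add(-171, Mul(-1, Mul(-184, Rational(1, 22)))) = Add(-171, Mul(-1, Rational(-92, 11))) = Add(-171, Rational(92, 11)) = Rational(-1789, 11)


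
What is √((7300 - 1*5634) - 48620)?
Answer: I*√46954 ≈ 216.69*I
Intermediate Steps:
√((7300 - 1*5634) - 48620) = √((7300 - 5634) - 48620) = √(1666 - 48620) = √(-46954) = I*√46954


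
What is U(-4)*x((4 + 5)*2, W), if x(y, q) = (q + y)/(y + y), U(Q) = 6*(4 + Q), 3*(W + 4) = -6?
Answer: 0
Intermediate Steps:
W = -6 (W = -4 + (⅓)*(-6) = -4 - 2 = -6)
U(Q) = 24 + 6*Q
x(y, q) = (q + y)/(2*y) (x(y, q) = (q + y)/((2*y)) = (q + y)*(1/(2*y)) = (q + y)/(2*y))
U(-4)*x((4 + 5)*2, W) = (24 + 6*(-4))*((-6 + (4 + 5)*2)/(2*(((4 + 5)*2)))) = (24 - 24)*((-6 + 9*2)/(2*((9*2)))) = 0*((½)*(-6 + 18)/18) = 0*((½)*(1/18)*12) = 0*(⅓) = 0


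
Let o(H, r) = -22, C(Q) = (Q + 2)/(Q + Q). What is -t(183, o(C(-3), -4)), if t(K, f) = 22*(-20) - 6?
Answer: 446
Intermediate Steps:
C(Q) = (2 + Q)/(2*Q) (C(Q) = (2 + Q)/((2*Q)) = (2 + Q)*(1/(2*Q)) = (2 + Q)/(2*Q))
t(K, f) = -446 (t(K, f) = -440 - 6 = -446)
-t(183, o(C(-3), -4)) = -1*(-446) = 446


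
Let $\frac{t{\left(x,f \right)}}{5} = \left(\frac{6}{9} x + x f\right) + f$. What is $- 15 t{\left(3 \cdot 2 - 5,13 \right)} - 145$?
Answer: $-2145$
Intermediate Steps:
$t{\left(x,f \right)} = 5 f + \frac{10 x}{3} + 5 f x$ ($t{\left(x,f \right)} = 5 \left(\left(\frac{6}{9} x + x f\right) + f\right) = 5 \left(\left(6 \cdot \frac{1}{9} x + f x\right) + f\right) = 5 \left(\left(\frac{2 x}{3} + f x\right) + f\right) = 5 \left(f + \frac{2 x}{3} + f x\right) = 5 f + \frac{10 x}{3} + 5 f x$)
$- 15 t{\left(3 \cdot 2 - 5,13 \right)} - 145 = - 15 \left(5 \cdot 13 + \frac{10 \left(3 \cdot 2 - 5\right)}{3} + 5 \cdot 13 \left(3 \cdot 2 - 5\right)\right) - 145 = - 15 \left(65 + \frac{10 \left(6 - 5\right)}{3} + 5 \cdot 13 \left(6 - 5\right)\right) - 145 = - 15 \left(65 + \frac{10}{3} \cdot 1 + 5 \cdot 13 \cdot 1\right) - 145 = - 15 \left(65 + \frac{10}{3} + 65\right) - 145 = \left(-15\right) \frac{400}{3} - 145 = -2000 - 145 = -2145$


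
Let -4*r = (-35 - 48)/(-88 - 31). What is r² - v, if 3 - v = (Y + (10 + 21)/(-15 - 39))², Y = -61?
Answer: 625744322869/165173904 ≈ 3788.4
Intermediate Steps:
r = -83/476 (r = -(-35 - 48)/(4*(-88 - 31)) = -(-83)/(4*(-119)) = -(-83)*(-1)/(4*119) = -¼*83/119 = -83/476 ≈ -0.17437)
v = -11046877/2916 (v = 3 - (-61 + (10 + 21)/(-15 - 39))² = 3 - (-61 + 31/(-54))² = 3 - (-61 + 31*(-1/54))² = 3 - (-61 - 31/54)² = 3 - (-3325/54)² = 3 - 1*11055625/2916 = 3 - 11055625/2916 = -11046877/2916 ≈ -3788.4)
r² - v = (-83/476)² - 1*(-11046877/2916) = 6889/226576 + 11046877/2916 = 625744322869/165173904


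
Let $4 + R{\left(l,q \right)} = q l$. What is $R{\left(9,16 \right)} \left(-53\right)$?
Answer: $-7420$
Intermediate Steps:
$R{\left(l,q \right)} = -4 + l q$ ($R{\left(l,q \right)} = -4 + q l = -4 + l q$)
$R{\left(9,16 \right)} \left(-53\right) = \left(-4 + 9 \cdot 16\right) \left(-53\right) = \left(-4 + 144\right) \left(-53\right) = 140 \left(-53\right) = -7420$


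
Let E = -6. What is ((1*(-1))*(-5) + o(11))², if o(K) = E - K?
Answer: 144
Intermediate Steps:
o(K) = -6 - K
((1*(-1))*(-5) + o(11))² = ((1*(-1))*(-5) + (-6 - 1*11))² = (-1*(-5) + (-6 - 11))² = (5 - 17)² = (-12)² = 144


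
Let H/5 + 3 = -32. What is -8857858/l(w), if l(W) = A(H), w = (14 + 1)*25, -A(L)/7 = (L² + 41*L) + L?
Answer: 8857858/162925 ≈ 54.368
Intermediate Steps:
H = -175 (H = -15 + 5*(-32) = -15 - 160 = -175)
A(L) = -294*L - 7*L² (A(L) = -7*((L² + 41*L) + L) = -7*(L² + 42*L) = -294*L - 7*L²)
w = 375 (w = 15*25 = 375)
l(W) = -162925 (l(W) = -7*(-175)*(42 - 175) = -7*(-175)*(-133) = -162925)
-8857858/l(w) = -8857858/(-162925) = -8857858*(-1/162925) = 8857858/162925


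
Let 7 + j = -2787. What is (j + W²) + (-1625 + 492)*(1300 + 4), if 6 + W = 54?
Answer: -1477922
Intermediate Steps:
j = -2794 (j = -7 - 2787 = -2794)
W = 48 (W = -6 + 54 = 48)
(j + W²) + (-1625 + 492)*(1300 + 4) = (-2794 + 48²) + (-1625 + 492)*(1300 + 4) = (-2794 + 2304) - 1133*1304 = -490 - 1477432 = -1477922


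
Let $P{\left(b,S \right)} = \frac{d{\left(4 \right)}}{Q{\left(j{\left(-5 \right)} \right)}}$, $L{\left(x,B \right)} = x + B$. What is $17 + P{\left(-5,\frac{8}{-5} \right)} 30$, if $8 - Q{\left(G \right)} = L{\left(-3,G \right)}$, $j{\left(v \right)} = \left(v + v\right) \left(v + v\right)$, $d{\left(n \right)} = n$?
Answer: $\frac{1393}{89} \approx 15.652$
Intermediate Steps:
$j{\left(v \right)} = 4 v^{2}$ ($j{\left(v \right)} = 2 v 2 v = 4 v^{2}$)
$L{\left(x,B \right)} = B + x$
$Q{\left(G \right)} = 11 - G$ ($Q{\left(G \right)} = 8 - \left(G - 3\right) = 8 - \left(-3 + G\right) = 11 - G$)
$P{\left(b,S \right)} = - \frac{4}{89}$ ($P{\left(b,S \right)} = \frac{4}{11 - 4 \left(-5\right)^{2}} = \frac{4}{11 - 4 \cdot 25} = \frac{4}{11 - 100} = \frac{4}{-89} = 4 \left(- \frac{1}{89}\right) = - \frac{4}{89}$)
$17 + P{\left(-5,\frac{8}{-5} \right)} 30 = 17 - \frac{120}{89} = \frac{1393}{89}$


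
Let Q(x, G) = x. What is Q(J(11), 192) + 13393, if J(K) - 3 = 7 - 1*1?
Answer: 13402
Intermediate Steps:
J(K) = 9 (J(K) = 3 + (7 - 1*1) = 3 + (7 - 1) = 3 + 6 = 9)
Q(J(11), 192) + 13393 = 9 + 13393 = 13402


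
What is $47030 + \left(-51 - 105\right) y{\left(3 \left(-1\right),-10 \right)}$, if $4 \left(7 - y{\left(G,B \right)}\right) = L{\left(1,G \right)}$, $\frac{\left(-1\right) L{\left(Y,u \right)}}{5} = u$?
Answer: $46523$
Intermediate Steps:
$L{\left(Y,u \right)} = - 5 u$
$y{\left(G,B \right)} = 7 + \frac{5 G}{4}$ ($y{\left(G,B \right)} = 7 - \frac{\left(-5\right) G}{4} = 7 + \frac{5 G}{4}$)
$47030 + \left(-51 - 105\right) y{\left(3 \left(-1\right),-10 \right)} = 47030 + \left(-51 - 105\right) \left(7 + \frac{5 \cdot 3 \left(-1\right)}{4}\right) = 47030 - 156 \left(7 + \frac{5}{4} \left(-3\right)\right) = 47030 - 156 \left(7 - \frac{15}{4}\right) = 47030 - 507 = 46523$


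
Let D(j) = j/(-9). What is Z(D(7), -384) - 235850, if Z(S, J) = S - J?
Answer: -2119201/9 ≈ -2.3547e+5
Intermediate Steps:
D(j) = -j/9 (D(j) = j*(-1/9) = -j/9)
Z(D(7), -384) - 235850 = (-1/9*7 - 1*(-384)) - 235850 = (-7/9 + 384) - 235850 = 3449/9 - 235850 = -2119201/9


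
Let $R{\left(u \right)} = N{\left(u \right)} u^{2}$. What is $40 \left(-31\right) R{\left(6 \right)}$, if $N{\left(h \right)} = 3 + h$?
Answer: $-401760$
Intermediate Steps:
$R{\left(u \right)} = u^{2} \left(3 + u\right)$ ($R{\left(u \right)} = \left(3 + u\right) u^{2} = u^{2} \left(3 + u\right)$)
$40 \left(-31\right) R{\left(6 \right)} = 40 \left(-31\right) 6^{2} \left(3 + 6\right) = - 1240 \cdot 36 \cdot 9 = \left(-1240\right) 324 = -401760$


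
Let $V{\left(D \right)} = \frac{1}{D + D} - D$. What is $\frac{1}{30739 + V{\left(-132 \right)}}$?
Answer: $\frac{264}{8149943} \approx 3.2393 \cdot 10^{-5}$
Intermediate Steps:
$V{\left(D \right)} = \frac{1}{2 D} - D$
$\frac{1}{30739 + V{\left(-132 \right)}} = \frac{1}{30739 + \left(\frac{1}{2 \left(-132\right)} - -132\right)} = \frac{1}{30739 + \left(\frac{1}{2} \left(- \frac{1}{132}\right) + 132\right)} = \frac{1}{30739 + \left(- \frac{1}{264} + 132\right)} = \frac{1}{30739 + \frac{34847}{264}} = \frac{1}{\frac{8149943}{264}} = \frac{264}{8149943}$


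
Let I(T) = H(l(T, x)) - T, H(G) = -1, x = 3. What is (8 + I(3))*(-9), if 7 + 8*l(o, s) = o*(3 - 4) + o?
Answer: -36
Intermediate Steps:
l(o, s) = -7/8 (l(o, s) = -7/8 + (o*(3 - 4) + o)/8 = -7/8 + (o*(-1) + o)/8 = -7/8 + (-o + o)/8 = -7/8 + (⅛)*0 = -7/8 + 0 = -7/8)
I(T) = -1 - T
(8 + I(3))*(-9) = (8 + (-1 - 1*3))*(-9) = (8 + (-1 - 3))*(-9) = (8 - 4)*(-9) = 4*(-9) = -36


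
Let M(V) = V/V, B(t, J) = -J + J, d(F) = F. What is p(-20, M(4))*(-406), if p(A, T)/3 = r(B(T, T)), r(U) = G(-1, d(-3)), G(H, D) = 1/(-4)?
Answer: 609/2 ≈ 304.50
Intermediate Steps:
G(H, D) = -¼
B(t, J) = 0
r(U) = -¼
M(V) = 1
p(A, T) = -¾ (p(A, T) = 3*(-¼) = -¾)
p(-20, M(4))*(-406) = -¾*(-406) = 609/2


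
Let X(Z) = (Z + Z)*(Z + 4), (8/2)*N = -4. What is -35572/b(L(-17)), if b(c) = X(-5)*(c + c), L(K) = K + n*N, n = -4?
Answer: 8893/65 ≈ 136.82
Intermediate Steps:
N = -1 (N = (¼)*(-4) = -1)
X(Z) = 2*Z*(4 + Z) (X(Z) = (2*Z)*(4 + Z) = 2*Z*(4 + Z))
L(K) = 4 + K (L(K) = K - 4*(-1) = K + 4 = 4 + K)
b(c) = 20*c (b(c) = (2*(-5)*(4 - 5))*(c + c) = (2*(-5)*(-1))*(2*c) = 10*(2*c) = 20*c)
-35572/b(L(-17)) = -35572*1/(20*(4 - 17)) = -35572/(20*(-13)) = -35572/(-260) = -35572*(-1/260) = 8893/65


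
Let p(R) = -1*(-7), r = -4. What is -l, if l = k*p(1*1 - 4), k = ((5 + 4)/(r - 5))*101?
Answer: 707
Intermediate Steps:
k = -101 (k = ((5 + 4)/(-4 - 5))*101 = (9/(-9))*101 = (9*(-⅑))*101 = -1*101 = -101)
p(R) = 7
l = -707 (l = -101*7 = -707)
-l = -1*(-707) = 707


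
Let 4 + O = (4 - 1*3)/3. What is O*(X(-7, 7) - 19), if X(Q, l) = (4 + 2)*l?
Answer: -253/3 ≈ -84.333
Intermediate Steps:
X(Q, l) = 6*l
O = -11/3 (O = -4 + (4 - 1*3)/3 = -4 + (4 - 3)*(⅓) = -4 + 1*(⅓) = -4 + ⅓ = -11/3 ≈ -3.6667)
O*(X(-7, 7) - 19) = -11*(6*7 - 19)/3 = -11*(42 - 19)/3 = -11/3*23 = -253/3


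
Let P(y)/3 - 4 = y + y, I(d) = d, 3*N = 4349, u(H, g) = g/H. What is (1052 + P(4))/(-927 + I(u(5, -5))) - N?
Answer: -126223/87 ≈ -1450.8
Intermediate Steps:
N = 4349/3 (N = (⅓)*4349 = 4349/3 ≈ 1449.7)
P(y) = 12 + 6*y (P(y) = 12 + 3*(y + y) = 12 + 3*(2*y) = 12 + 6*y)
(1052 + P(4))/(-927 + I(u(5, -5))) - N = (1052 + (12 + 6*4))/(-927 - 5/5) - 1*4349/3 = (1052 + (12 + 24))/(-927 - 5*⅕) - 4349/3 = (1052 + 36)/(-927 - 1) - 4349/3 = 1088/(-928) - 4349/3 = 1088*(-1/928) - 4349/3 = -34/29 - 4349/3 = -126223/87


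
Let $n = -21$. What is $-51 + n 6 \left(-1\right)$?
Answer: $75$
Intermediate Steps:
$-51 + n 6 \left(-1\right) = -51 - 21 \cdot 6 \left(-1\right) = -51 - -126 = -51 + 126 = 75$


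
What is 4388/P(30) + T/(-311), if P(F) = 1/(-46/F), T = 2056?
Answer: -31418204/4665 ≈ -6734.9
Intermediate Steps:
P(F) = -F/46
4388/P(30) + T/(-311) = 4388/((-1/46*30)) + 2056/(-311) = 4388/(-15/23) + 2056*(-1/311) = 4388*(-23/15) - 2056/311 = -100924/15 - 2056/311 = -31418204/4665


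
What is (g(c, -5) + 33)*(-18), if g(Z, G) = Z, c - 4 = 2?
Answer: -702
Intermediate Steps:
c = 6 (c = 4 + 2 = 6)
(g(c, -5) + 33)*(-18) = (6 + 33)*(-18) = 39*(-18) = -702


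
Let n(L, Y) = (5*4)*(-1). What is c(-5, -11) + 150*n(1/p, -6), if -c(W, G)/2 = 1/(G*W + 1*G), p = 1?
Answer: -66001/22 ≈ -3000.0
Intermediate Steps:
n(L, Y) = -20 (n(L, Y) = 20*(-1) = -20)
c(W, G) = -2/(G + G*W) (c(W, G) = -2/(G*W + 1*G) = -2/(G*W + G) = -2/(G + G*W))
c(-5, -11) + 150*n(1/p, -6) = -2/(-11*(1 - 5)) + 150*(-20) = -2*(-1/11)/(-4) - 3000 = -2*(-1/11)*(-¼) - 3000 = -1/22 - 3000 = -66001/22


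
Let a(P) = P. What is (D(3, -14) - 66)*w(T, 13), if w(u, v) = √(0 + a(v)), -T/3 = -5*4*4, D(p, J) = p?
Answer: -63*√13 ≈ -227.15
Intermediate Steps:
T = 240 (T = -3*(-5*4)*4 = -(-60)*4 = -3*(-80) = 240)
w(u, v) = √v (w(u, v) = √(0 + v) = √v)
(D(3, -14) - 66)*w(T, 13) = (3 - 66)*√13 = -63*√13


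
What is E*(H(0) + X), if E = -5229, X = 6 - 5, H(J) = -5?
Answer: 20916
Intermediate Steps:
X = 1
E*(H(0) + X) = -5229*(-5 + 1) = -5229*(-4) = 20916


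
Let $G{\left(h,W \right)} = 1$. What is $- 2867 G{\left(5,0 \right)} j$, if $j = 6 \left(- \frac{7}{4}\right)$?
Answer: $\frac{60207}{2} \approx 30104.0$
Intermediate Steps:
$j = - \frac{21}{2}$ ($j = 6 \left(\left(-7\right) \frac{1}{4}\right) = 6 \left(- \frac{7}{4}\right) = - \frac{21}{2} \approx -10.5$)
$- 2867 G{\left(5,0 \right)} j = - 2867 \cdot 1 \left(- \frac{21}{2}\right) = \left(-2867\right) \left(- \frac{21}{2}\right) = \frac{60207}{2}$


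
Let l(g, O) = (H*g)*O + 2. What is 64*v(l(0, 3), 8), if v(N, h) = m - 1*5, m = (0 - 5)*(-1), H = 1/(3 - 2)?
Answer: 0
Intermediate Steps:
H = 1 (H = 1/1 = 1)
l(g, O) = 2 + O*g (l(g, O) = (1*g)*O + 2 = g*O + 2 = O*g + 2 = 2 + O*g)
m = 5 (m = -5*(-1) = 5)
v(N, h) = 0 (v(N, h) = 5 - 1*5 = 5 - 5 = 0)
64*v(l(0, 3), 8) = 64*0 = 0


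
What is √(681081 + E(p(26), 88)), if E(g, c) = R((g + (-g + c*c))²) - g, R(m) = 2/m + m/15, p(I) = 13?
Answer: √63134928408330690/116160 ≈ 2163.1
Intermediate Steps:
R(m) = 2/m + m/15 (R(m) = 2/m + m*(1/15) = 2/m + m/15)
E(g, c) = -g + 2/c⁴ + c⁴/15 (E(g, c) = (2/((g + (-g + c*c))²) + (g + (-g + c*c))²/15) - g = (2/((g + (-g + c²))²) + (g + (-g + c²))²/15) - g = (2/((g + (c² - g))²) + (g + (c² - g))²/15) - g = (2/((c²)²) + (c²)²/15) - g = (2/(c⁴) + c⁴/15) - g = (2/c⁴ + c⁴/15) - g = -g + 2/c⁴ + c⁴/15)
√(681081 + E(p(26), 88)) = √(681081 + (-1*13 + 2/88⁴ + (1/15)*88⁴)) = √(681081 + (-13 + 2*(1/59969536) + (1/15)*59969536)) = √(681081 + (-13 + 1/29984768 + 59969536/15)) = √(681081 + 1798166776997903/449771520) = √(2104497613611023/449771520) = √63134928408330690/116160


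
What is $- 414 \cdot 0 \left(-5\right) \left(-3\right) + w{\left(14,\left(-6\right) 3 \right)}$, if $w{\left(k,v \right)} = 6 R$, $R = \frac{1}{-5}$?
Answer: $- \frac{6}{5} \approx -1.2$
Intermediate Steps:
$R = - \frac{1}{5} \approx -0.2$
$w{\left(k,v \right)} = - \frac{6}{5}$ ($w{\left(k,v \right)} = 6 \left(- \frac{1}{5}\right) = - \frac{6}{5}$)
$- 414 \cdot 0 \left(-5\right) \left(-3\right) + w{\left(14,\left(-6\right) 3 \right)} = - 414 \cdot 0 \left(-5\right) \left(-3\right) - \frac{6}{5} = - 414 \cdot 0 \left(-3\right) - \frac{6}{5} = \left(-414\right) 0 - \frac{6}{5} = 0 - \frac{6}{5} = - \frac{6}{5}$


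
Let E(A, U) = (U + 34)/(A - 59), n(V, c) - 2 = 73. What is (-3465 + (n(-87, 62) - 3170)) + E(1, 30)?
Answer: -190272/29 ≈ -6561.1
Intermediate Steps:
n(V, c) = 75 (n(V, c) = 2 + 73 = 75)
E(A, U) = (34 + U)/(-59 + A)
(-3465 + (n(-87, 62) - 3170)) + E(1, 30) = (-3465 + (75 - 3170)) + (34 + 30)/(-59 + 1) = (-3465 - 3095) + 64/(-58) = -6560 - 1/58*64 = -6560 - 32/29 = -190272/29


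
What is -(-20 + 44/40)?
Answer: 189/10 ≈ 18.900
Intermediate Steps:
-(-20 + 44/40) = -(-20 + 44*(1/40)) = -(-20 + 11/10) = -1*(-189/10) = 189/10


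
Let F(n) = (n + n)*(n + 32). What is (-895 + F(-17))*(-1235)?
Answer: 1735175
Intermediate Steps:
F(n) = 2*n*(32 + n) (F(n) = (2*n)*(32 + n) = 2*n*(32 + n))
(-895 + F(-17))*(-1235) = (-895 + 2*(-17)*(32 - 17))*(-1235) = (-895 + 2*(-17)*15)*(-1235) = (-895 - 510)*(-1235) = -1405*(-1235) = 1735175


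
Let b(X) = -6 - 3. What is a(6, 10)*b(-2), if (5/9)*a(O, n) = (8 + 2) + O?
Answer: -1296/5 ≈ -259.20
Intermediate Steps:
a(O, n) = 18 + 9*O/5 (a(O, n) = 9*((8 + 2) + O)/5 = 9*(10 + O)/5 = 18 + 9*O/5)
b(X) = -9
a(6, 10)*b(-2) = (18 + (9/5)*6)*(-9) = (18 + 54/5)*(-9) = (144/5)*(-9) = -1296/5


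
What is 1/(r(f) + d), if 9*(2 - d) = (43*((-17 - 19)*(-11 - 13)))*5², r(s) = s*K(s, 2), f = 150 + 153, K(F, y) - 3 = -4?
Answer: -1/103501 ≈ -9.6617e-6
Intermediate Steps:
K(F, y) = -1 (K(F, y) = 3 - 4 = -1)
f = 303
r(s) = -s (r(s) = s*(-1) = -s)
d = -103198 (d = 2 - 43*((-17 - 19)*(-11 - 13))*5²/9 = 2 - 43*(-36*(-24))*25/9 = 2 - 43*864*25/9 = 2 - 4128*25 = 2 - ⅑*928800 = 2 - 103200 = -103198)
1/(r(f) + d) = 1/(-1*303 - 103198) = 1/(-303 - 103198) = 1/(-103501) = -1/103501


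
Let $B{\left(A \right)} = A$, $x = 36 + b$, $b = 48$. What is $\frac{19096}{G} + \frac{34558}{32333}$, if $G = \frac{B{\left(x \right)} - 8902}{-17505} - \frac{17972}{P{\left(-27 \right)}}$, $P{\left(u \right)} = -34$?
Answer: $\frac{47294836511192}{1272706386847} \approx 37.161$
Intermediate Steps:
$x = 84$ ($x = 36 + 48 = 84$)
$G = \frac{157449836}{297585}$ ($G = \frac{84 - 8902}{-17505} - \frac{17972}{-34} = \left(84 - 8902\right) \left(- \frac{1}{17505}\right) - - \frac{8986}{17} = \left(-8818\right) \left(- \frac{1}{17505}\right) + \frac{8986}{17} = \frac{8818}{17505} + \frac{8986}{17} = \frac{157449836}{297585} \approx 529.09$)
$\frac{19096}{G} + \frac{34558}{32333} = \frac{19096}{\frac{157449836}{297585}} + \frac{34558}{32333} = 19096 \cdot \frac{297585}{157449836} + 34558 \cdot \frac{1}{32333} = \frac{1420670790}{39362459} + \frac{34558}{32333} = \frac{47294836511192}{1272706386847}$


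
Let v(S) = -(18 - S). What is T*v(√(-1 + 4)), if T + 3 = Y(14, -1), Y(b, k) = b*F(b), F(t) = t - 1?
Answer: -3222 + 179*√3 ≈ -2912.0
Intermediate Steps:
F(t) = -1 + t
Y(b, k) = b*(-1 + b)
v(S) = -18 + S
T = 179 (T = -3 + 14*(-1 + 14) = -3 + 14*13 = -3 + 182 = 179)
T*v(√(-1 + 4)) = 179*(-18 + √(-1 + 4)) = 179*(-18 + √3) = -3222 + 179*√3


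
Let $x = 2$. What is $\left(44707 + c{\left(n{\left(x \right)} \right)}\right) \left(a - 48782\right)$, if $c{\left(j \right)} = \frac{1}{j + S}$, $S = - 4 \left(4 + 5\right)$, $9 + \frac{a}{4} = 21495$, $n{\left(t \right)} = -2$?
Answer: $\frac{31566610565}{19} \approx 1.6614 \cdot 10^{9}$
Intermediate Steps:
$a = 85944$ ($a = -36 + 4 \cdot 21495 = -36 + 85980 = 85944$)
$S = -36$ ($S = \left(-4\right) 9 = -36$)
$c{\left(j \right)} = \frac{1}{-36 + j}$ ($c{\left(j \right)} = \frac{1}{j - 36} = \frac{1}{-36 + j}$)
$\left(44707 + c{\left(n{\left(x \right)} \right)}\right) \left(a - 48782\right) = \left(44707 + \frac{1}{-36 - 2}\right) \left(85944 - 48782\right) = \left(44707 + \frac{1}{-38}\right) 37162 = \left(44707 - \frac{1}{38}\right) 37162 = \frac{1698865}{38} \cdot 37162 = \frac{31566610565}{19}$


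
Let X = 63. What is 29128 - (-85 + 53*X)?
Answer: 25874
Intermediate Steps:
29128 - (-85 + 53*X) = 29128 - (-85 + 53*63) = 29128 - (-85 + 3339) = 29128 - 1*3254 = 29128 - 3254 = 25874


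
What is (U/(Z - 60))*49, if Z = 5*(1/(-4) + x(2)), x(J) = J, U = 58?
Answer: -11368/205 ≈ -55.454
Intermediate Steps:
Z = 35/4 (Z = 5*(1/(-4) + 2) = 5*(-¼ + 2) = 5*(7/4) = 35/4 ≈ 8.7500)
(U/(Z - 60))*49 = (58/(35/4 - 60))*49 = (58/(-205/4))*49 = -4/205*58*49 = -232/205*49 = -11368/205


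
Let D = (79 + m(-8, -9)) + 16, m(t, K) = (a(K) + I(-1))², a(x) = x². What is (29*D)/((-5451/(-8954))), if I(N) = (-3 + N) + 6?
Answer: 604502448/1817 ≈ 3.3269e+5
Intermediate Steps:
I(N) = 3 + N
m(t, K) = (2 + K²)² (m(t, K) = (K² + (3 - 1))² = (K² + 2)² = (2 + K²)²)
D = 6984 (D = (79 + (2 + (-9)²)²) + 16 = (79 + (2 + 81)²) + 16 = (79 + 83²) + 16 = (79 + 6889) + 16 = 6968 + 16 = 6984)
(29*D)/((-5451/(-8954))) = (29*6984)/((-5451/(-8954))) = 202536/((-5451*(-1/8954))) = 202536/(5451/8954) = 202536*(8954/5451) = 604502448/1817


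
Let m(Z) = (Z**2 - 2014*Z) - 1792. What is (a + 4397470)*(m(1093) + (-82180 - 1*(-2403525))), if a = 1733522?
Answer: 8049379396800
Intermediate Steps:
m(Z) = -1792 + Z**2 - 2014*Z
(a + 4397470)*(m(1093) + (-82180 - 1*(-2403525))) = (1733522 + 4397470)*((-1792 + 1093**2 - 2014*1093) + (-82180 - 1*(-2403525))) = 6130992*((-1792 + 1194649 - 2201302) + (-82180 + 2403525)) = 6130992*(-1008445 + 2321345) = 6130992*1312900 = 8049379396800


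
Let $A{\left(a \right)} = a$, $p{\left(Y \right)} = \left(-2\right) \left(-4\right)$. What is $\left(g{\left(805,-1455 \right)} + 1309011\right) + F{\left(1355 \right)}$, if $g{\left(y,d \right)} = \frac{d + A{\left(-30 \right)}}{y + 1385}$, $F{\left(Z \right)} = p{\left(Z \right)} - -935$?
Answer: $\frac{191253185}{146} \approx 1.31 \cdot 10^{6}$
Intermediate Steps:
$p{\left(Y \right)} = 8$
$F{\left(Z \right)} = 943$ ($F{\left(Z \right)} = 8 - -935 = 8 + 935 = 943$)
$g{\left(y,d \right)} = \frac{-30 + d}{1385 + y}$ ($g{\left(y,d \right)} = \frac{d - 30}{y + 1385} = \frac{-30 + d}{1385 + y}$)
$\left(g{\left(805,-1455 \right)} + 1309011\right) + F{\left(1355 \right)} = \left(\frac{-30 - 1455}{1385 + 805} + 1309011\right) + 943 = \left(\frac{1}{2190} \left(-1485\right) + 1309011\right) + 943 = \left(- \frac{99}{146} + 1309011\right) + 943 = \frac{191115507}{146} + 943 = \frac{191253185}{146}$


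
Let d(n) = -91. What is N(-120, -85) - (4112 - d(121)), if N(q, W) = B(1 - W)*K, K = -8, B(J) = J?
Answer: -4891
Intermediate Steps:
N(q, W) = -8 + 8*W (N(q, W) = (1 - W)*(-8) = -8 + 8*W)
N(-120, -85) - (4112 - d(121)) = (-8 + 8*(-85)) - (4112 - 1*(-91)) = (-8 - 680) - (4112 + 91) = -688 - 1*4203 = -688 - 4203 = -4891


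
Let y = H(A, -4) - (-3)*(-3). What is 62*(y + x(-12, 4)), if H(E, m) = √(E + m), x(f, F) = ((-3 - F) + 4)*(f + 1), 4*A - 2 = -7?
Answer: 1488 + 31*I*√21 ≈ 1488.0 + 142.06*I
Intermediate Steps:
A = -5/4 (A = ½ + (¼)*(-7) = ½ - 7/4 = -5/4 ≈ -1.2500)
x(f, F) = (1 + f)*(1 - F) (x(f, F) = (1 - F)*(1 + f) = (1 + f)*(1 - F))
y = -9 + I*√21/2 (y = √(-5/4 - 4) - (-3)*(-3) = √(-21/4) - 1*9 = I*√21/2 - 9 = -9 + I*√21/2 ≈ -9.0 + 2.2913*I)
62*(y + x(-12, 4)) = 62*((-9 + I*√21/2) + (1 - 12 - 1*4 - 1*4*(-12))) = 62*((-9 + I*√21/2) + (1 - 12 - 4 + 48)) = 62*((-9 + I*√21/2) + 33) = 62*(24 + I*√21/2) = 1488 + 31*I*√21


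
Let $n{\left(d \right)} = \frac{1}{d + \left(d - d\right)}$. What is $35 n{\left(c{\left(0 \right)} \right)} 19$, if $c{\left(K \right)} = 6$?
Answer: $\frac{665}{6} \approx 110.83$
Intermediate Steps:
$n{\left(d \right)} = \frac{1}{d}$ ($n{\left(d \right)} = \frac{1}{d + 0} = \frac{1}{d}$)
$35 n{\left(c{\left(0 \right)} \right)} 19 = \frac{35}{6} \cdot 19 = \frac{665}{6}$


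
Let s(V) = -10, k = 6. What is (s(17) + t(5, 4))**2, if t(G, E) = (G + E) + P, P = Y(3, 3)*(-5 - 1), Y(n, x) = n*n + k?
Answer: 8281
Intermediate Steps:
Y(n, x) = 6 + n**2 (Y(n, x) = n*n + 6 = n**2 + 6 = 6 + n**2)
P = -90 (P = (6 + 3**2)*(-5 - 1) = (6 + 9)*(-6) = 15*(-6) = -90)
t(G, E) = -90 + E + G (t(G, E) = (G + E) - 90 = (E + G) - 90 = -90 + E + G)
(s(17) + t(5, 4))**2 = (-10 + (-90 + 4 + 5))**2 = (-10 - 81)**2 = (-91)**2 = 8281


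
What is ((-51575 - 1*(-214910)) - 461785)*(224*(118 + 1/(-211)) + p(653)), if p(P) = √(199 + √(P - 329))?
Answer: -1664434161600/211 - 298450*√217 ≈ -7.8927e+9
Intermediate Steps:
p(P) = √(199 + √(-329 + P))
((-51575 - 1*(-214910)) - 461785)*(224*(118 + 1/(-211)) + p(653)) = ((-51575 - 1*(-214910)) - 461785)*(224*(118 + 1/(-211)) + √(199 + √(-329 + 653))) = ((-51575 + 214910) - 461785)*(224*(118 - 1/211) + √(199 + √324)) = (163335 - 461785)*(224*(24897/211) + √(199 + 18)) = -298450*(5576928/211 + √217) = -1664434161600/211 - 298450*√217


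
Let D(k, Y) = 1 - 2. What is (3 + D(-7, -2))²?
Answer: 4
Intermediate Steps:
D(k, Y) = -1
(3 + D(-7, -2))² = (3 - 1)² = 2² = 4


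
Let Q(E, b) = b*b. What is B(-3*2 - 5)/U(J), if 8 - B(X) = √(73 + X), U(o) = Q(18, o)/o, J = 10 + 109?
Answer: 8/119 - √62/119 ≈ 0.0010588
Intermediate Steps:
Q(E, b) = b²
J = 119
U(o) = o (U(o) = o²/o = o)
B(X) = 8 - √(73 + X)
B(-3*2 - 5)/U(J) = (8 - √(73 + (-3*2 - 5)))/119 = (8 - √(73 + (-6 - 5)))*(1/119) = (8 - √(73 - 11))*(1/119) = (8 - √62)*(1/119) = 8/119 - √62/119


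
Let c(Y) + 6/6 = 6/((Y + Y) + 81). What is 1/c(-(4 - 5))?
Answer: -83/77 ≈ -1.0779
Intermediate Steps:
c(Y) = -1 + 6/(81 + 2*Y) (c(Y) = -1 + 6/((Y + Y) + 81) = -1 + 6/(2*Y + 81) = -1 + 6/(81 + 2*Y))
1/c(-(4 - 5)) = 1/((-75 - (-2)*(4 - 5))/(81 + 2*(-(4 - 5)))) = 1/((-75 - (-2)*(-1))/(81 + 2*(-1*(-1)))) = 1/((-75 - 2*1)/(81 + 2*1)) = 1/((-75 - 2)/(81 + 2)) = 1/(-77/83) = -83/77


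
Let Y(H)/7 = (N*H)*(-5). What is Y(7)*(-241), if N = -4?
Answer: -236180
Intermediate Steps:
Y(H) = 140*H (Y(H) = 7*(-4*H*(-5)) = 7*(20*H) = 140*H)
Y(7)*(-241) = (140*7)*(-241) = 980*(-241) = -236180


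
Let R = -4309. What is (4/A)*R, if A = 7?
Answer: -17236/7 ≈ -2462.3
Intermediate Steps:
(4/A)*R = (4/7)*(-4309) = -17236/7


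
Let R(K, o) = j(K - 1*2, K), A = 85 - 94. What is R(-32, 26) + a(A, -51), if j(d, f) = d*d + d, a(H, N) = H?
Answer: 1113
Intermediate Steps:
A = -9
j(d, f) = d + d² (j(d, f) = d² + d = d + d²)
R(K, o) = (-1 + K)*(-2 + K) (R(K, o) = (K - 1*2)*(1 + (K - 1*2)) = (K - 2)*(1 + (K - 2)) = (-2 + K)*(1 + (-2 + K)) = (-2 + K)*(-1 + K) = (-1 + K)*(-2 + K))
R(-32, 26) + a(A, -51) = (-1 - 32)*(-2 - 32) - 9 = -33*(-34) - 9 = 1122 - 9 = 1113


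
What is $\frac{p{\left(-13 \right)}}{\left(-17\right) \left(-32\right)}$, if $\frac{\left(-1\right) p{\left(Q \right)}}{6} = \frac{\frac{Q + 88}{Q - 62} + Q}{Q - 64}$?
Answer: $- \frac{3}{1496} \approx -0.0020053$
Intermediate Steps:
$p{\left(Q \right)} = - \frac{6 \left(Q + \frac{88 + Q}{-62 + Q}\right)}{-64 + Q}$ ($p{\left(Q \right)} = - 6 \frac{\frac{Q + 88}{Q - 62} + Q}{Q - 64} = - 6 \frac{\frac{88 + Q}{-62 + Q} + Q}{-64 + Q} = - 6 \frac{Q + \frac{88 + Q}{-62 + Q}}{-64 + Q} = - \frac{6 \left(Q + \frac{88 + Q}{-62 + Q}\right)}{-64 + Q}$)
$\frac{p{\left(-13 \right)}}{\left(-17\right) \left(-32\right)} = \frac{6 \frac{1}{3968 + \left(-13\right)^{2} - -1638} \left(-88 - \left(-13\right)^{2} + 61 \left(-13\right)\right)}{\left(-17\right) \left(-32\right)} = \frac{6 \frac{1}{3968 + 169 + 1638} \left(-88 - 169 - 793\right)}{544} = \frac{6 \left(-88 - 169 - 793\right)}{5775} \cdot \frac{1}{544} = 6 \cdot \frac{1}{5775} \left(-1050\right) \frac{1}{544} = \left(- \frac{12}{11}\right) \frac{1}{544} = - \frac{3}{1496}$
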